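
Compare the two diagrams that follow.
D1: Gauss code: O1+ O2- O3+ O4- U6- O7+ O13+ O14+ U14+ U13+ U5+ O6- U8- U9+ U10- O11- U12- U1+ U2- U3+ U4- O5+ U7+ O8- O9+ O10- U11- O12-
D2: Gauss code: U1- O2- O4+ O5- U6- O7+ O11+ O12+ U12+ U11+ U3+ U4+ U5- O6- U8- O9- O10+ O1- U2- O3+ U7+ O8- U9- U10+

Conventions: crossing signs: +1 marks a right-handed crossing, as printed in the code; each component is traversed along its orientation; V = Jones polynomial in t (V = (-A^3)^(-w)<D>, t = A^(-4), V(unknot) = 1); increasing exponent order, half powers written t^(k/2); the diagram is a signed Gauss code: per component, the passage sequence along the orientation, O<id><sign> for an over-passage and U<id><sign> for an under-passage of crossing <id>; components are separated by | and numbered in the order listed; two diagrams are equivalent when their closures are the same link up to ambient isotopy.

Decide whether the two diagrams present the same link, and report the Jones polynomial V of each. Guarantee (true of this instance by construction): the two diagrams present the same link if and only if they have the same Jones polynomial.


same link: yes
V(D1) = t^-5 - 2t^-4 + 2t^-3 - 2t^-2 + 2t^-1 - 1 + t  [14 crossings, <D> = A^-4 - 1 + 2A^4 - 2A^8 + 2A^12 - 2A^16 + A^20, w = 0]
V(D2) = t^-5 - 2t^-4 + 2t^-3 - 2t^-2 + 2t^-1 - 1 + t  [12 crossings, <D> = A^-4 - 1 + 2A^4 - 2A^8 + 2A^12 - 2A^16 + A^20, w = 0]
insight: all 2 diagrams share one V(t), hence one class


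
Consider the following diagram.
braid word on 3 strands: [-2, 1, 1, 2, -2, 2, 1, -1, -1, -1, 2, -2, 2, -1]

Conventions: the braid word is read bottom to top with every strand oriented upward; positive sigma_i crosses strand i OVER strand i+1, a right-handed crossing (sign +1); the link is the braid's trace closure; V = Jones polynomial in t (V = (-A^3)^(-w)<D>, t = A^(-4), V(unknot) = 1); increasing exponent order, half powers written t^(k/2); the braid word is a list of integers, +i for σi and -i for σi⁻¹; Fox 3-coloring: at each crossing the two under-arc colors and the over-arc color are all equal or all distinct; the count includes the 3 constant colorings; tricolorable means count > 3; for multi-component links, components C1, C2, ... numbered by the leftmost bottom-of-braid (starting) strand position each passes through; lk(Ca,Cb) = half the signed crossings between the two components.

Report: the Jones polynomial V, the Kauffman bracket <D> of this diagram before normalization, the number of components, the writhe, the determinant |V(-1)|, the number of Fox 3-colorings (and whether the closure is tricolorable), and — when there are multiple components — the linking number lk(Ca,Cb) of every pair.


Jones polynomial: V(t) = -t^-3 + t^-2 - t^-1 + 3 - t + t^2 - t^3
<D> = -A^-12 + A^-8 - A^-4 + 3 - A^4 + A^8 - A^12; writhe 0
components 1, writhe 0 (14 crossings)
3-colorings: 27 of 3^14, det 9 — tricolorable
note: |V(-1)| = 9: so tricolorable, since 3 divides 9


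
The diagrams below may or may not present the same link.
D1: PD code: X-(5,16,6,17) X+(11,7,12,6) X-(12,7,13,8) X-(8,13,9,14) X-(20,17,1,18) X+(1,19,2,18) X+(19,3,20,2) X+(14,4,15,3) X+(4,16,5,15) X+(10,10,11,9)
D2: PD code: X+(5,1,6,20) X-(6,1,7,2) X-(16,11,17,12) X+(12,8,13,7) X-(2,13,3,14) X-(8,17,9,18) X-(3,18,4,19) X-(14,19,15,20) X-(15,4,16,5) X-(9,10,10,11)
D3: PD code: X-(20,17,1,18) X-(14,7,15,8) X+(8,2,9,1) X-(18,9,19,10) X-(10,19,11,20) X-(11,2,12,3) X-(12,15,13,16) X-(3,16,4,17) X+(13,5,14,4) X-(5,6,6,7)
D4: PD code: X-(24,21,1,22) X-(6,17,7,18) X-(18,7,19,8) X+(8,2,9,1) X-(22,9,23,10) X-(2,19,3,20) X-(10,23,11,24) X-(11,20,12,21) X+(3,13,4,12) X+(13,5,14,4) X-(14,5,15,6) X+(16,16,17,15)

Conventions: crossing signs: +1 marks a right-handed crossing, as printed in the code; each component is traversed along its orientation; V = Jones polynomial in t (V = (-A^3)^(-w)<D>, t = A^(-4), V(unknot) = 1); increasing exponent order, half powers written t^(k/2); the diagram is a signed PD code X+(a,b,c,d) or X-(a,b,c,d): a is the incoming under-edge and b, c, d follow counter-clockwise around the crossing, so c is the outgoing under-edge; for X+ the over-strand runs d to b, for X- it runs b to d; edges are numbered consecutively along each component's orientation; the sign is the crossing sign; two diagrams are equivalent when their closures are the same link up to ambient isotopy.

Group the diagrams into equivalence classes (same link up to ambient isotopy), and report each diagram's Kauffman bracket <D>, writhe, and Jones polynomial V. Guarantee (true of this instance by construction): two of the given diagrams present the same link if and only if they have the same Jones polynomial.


equivalence classes: {D1} | {D2, D3, D4}
D1 (bracket A^6; 10 crossings at w = +2): V = 1
V(D2) = -t^-6 + t^-5 - t^-4 + 2t^-3 - t^-2 + t^-1  (w -6, c 10, <D> = A^-14 - A^-10 + 2A^-6 - A^-2 + A^2 - A^6)
V(D3) = -t^-6 + t^-5 - t^-4 + 2t^-3 - t^-2 + t^-1  (w -6, c 10, <D> = A^-14 - A^-10 + 2A^-6 - A^-2 + A^2 - A^6)
V(D4) = -t^-6 + t^-5 - t^-4 + 2t^-3 - t^-2 + t^-1  (w -4, c 12, <D> = A^-8 - A^-4 + 2 - A^4 + A^8 - A^12)
key observation: 2 values of V(t) split the 4 diagrams


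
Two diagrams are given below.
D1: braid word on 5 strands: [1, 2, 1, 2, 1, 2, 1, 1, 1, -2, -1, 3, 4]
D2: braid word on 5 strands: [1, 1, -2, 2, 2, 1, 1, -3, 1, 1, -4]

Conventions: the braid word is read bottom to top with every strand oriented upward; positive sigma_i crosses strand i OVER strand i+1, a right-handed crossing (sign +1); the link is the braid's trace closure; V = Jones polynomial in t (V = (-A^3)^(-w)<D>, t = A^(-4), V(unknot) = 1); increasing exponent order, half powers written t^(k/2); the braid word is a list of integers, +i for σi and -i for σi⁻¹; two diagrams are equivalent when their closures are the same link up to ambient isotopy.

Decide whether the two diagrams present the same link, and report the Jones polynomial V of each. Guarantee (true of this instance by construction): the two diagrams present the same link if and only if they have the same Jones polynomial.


same link: yes
V(D1) = -t^(5/2) - t^(9/2) + t^(11/2) - t^(13/2) + t^(15/2) - t^(17/2)  [13 crossings, <D> = A^-7 - A^-3 + A - A^5 + A^9 + A^17, w = +9]
V(D2) = -t^(5/2) - t^(9/2) + t^(11/2) - t^(13/2) + t^(15/2) - t^(17/2)  [11 crossings, <D> = A^-19 - A^-15 + A^-11 - A^-7 + A^-3 + A^5, w = +5]
insight: D2 (11 crossings) and D1 (13) are Markov-related braid presentations


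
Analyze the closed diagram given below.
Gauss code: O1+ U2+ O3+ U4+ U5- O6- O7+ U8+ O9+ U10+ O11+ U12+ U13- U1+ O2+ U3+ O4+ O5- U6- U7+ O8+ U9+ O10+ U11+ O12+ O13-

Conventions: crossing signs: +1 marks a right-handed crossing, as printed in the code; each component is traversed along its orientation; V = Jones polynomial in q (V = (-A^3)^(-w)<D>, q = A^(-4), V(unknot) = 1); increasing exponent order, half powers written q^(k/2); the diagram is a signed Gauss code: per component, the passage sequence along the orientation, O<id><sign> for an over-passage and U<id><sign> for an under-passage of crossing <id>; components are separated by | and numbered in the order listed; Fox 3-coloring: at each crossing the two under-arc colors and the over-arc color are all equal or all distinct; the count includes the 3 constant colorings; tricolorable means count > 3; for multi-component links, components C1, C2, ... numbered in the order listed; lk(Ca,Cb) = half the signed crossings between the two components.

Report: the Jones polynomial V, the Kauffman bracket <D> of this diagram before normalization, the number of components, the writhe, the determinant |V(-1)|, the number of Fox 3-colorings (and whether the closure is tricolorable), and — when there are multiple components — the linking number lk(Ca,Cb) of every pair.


Jones polynomial: V(q) = q^3 + q^5 - q^6 + q^7 - q^8 + q^9 - q^10
<D> = A^-19 - A^-15 + A^-11 - A^-7 + A^-3 - A - A^9; writhe +7
components 1, writhe +7 (13 crossings)
3-colorings: 3 of 3^13, det 7 — not tricolorable
note: w = +7 (over 13 crossings) is diagram-only; (-A^3)^(-7) removes it from V


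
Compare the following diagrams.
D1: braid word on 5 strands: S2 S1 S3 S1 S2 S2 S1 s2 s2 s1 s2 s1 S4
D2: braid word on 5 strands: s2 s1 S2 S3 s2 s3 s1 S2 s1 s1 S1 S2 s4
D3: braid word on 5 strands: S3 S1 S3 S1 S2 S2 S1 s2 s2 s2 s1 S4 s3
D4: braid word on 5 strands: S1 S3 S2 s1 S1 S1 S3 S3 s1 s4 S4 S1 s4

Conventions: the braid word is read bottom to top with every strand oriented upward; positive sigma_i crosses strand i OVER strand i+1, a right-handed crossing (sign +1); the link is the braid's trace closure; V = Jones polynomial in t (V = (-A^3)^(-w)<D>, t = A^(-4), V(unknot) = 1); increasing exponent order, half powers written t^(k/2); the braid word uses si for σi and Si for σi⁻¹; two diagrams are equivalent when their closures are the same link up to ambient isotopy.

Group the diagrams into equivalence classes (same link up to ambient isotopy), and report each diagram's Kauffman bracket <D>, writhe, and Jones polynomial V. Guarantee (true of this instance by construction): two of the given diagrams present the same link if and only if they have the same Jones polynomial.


grouping into links: {D1, D3} | {D2} | {D4}
V(D1) = -t^(-7/2) - t^(-3/2) - t^(1/2) + t^(3/2)  (w -3, c 13, <D> = -A^-15 + A^-11 + A^-3 + A^5)
V(D2) = -t^(-3/2) + t^(-1/2) - 2t^(1/2) + t^(3/2) - 2t^(5/2) + t^(7/2)  [13 crossings, <D> = -A^-5 + 2A^-1 - A^3 + 2A^7 - A^11 + A^15, w = +3]
V(D3) = -t^(-7/2) - t^(-3/2) - t^(1/2) + t^(3/2)  [13 crossings, <D> = -A^-15 + A^-11 + A^-3 + A^5, w = -3]
V(D4) = t^(-13/2) - t^(-11/2) + t^(-9/2) - 2t^(-7/2) - t^(-3/2)  [13 crossings, <D> = A^-9 + 2A^-1 - A^3 + A^7 - A^11, w = -5]
why: 3 values of V(t) split the 4 diagrams


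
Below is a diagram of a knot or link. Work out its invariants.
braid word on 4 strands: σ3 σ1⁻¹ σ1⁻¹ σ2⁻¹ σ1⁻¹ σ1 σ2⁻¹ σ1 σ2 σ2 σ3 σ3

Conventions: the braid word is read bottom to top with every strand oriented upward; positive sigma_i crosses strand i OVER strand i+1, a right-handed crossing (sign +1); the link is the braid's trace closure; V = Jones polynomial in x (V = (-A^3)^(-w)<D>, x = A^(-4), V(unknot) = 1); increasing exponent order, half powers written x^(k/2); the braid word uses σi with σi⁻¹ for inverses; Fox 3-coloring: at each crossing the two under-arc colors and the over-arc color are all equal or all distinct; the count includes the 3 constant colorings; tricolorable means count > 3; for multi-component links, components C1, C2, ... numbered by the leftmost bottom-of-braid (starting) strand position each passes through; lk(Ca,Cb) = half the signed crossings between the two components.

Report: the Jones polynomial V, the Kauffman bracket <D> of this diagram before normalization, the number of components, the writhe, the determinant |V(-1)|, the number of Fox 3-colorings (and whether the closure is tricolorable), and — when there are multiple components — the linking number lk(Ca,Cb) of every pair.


Jones polynomial: V(x) = x^(-5/2) - 2x^(-3/2) + 2x^(-1/2) - 5x^(1/2) + 4x^(3/2) - 4x^(5/2) + 3x^(7/2) - 2x^(9/2) + x^(11/2)
<D> = A^-16 - 2A^-12 + 3A^-8 - 4A^-4 + 4 - 5A^4 + 2A^8 - 2A^12 + A^16; writhe +2
components 2, writhe +2 (12 crossings)
linking number lk(C1,C2) = 0
3-colorings: 9 of 3^12, det 24 — tricolorable
note: free reduction leaves σ3 σ1⁻¹ σ1⁻¹ σ2⁻¹ σ2⁻¹ σ1 σ2 σ2 σ3 σ3 of the original 12 letters


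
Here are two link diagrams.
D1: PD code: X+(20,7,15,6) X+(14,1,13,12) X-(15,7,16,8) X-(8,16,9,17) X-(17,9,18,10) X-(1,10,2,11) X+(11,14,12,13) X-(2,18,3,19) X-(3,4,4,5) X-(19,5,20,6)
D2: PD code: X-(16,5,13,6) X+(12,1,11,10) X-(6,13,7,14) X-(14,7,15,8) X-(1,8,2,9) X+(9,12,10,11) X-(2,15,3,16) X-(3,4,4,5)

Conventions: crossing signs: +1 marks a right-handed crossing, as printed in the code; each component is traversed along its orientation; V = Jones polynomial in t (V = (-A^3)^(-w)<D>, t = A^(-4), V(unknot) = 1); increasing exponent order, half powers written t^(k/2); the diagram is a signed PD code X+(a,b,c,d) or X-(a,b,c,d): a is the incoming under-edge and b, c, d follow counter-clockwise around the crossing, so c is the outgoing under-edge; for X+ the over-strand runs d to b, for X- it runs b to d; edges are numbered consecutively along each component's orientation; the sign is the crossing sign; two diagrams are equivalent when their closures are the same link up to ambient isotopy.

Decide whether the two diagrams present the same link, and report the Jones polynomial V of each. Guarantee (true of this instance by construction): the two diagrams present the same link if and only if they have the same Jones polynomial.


equivalent: yes
V(D1) = t^-5 - t^-4 + 2t^-3 - t^-2 + 2t^-1 + t  (w -4, c 10, <D> = A^-16 + 2A^-8 - A^-4 + 2 - A^4 + A^8)
V(D2) = t^-5 - t^-4 + 2t^-3 - t^-2 + 2t^-1 + t  [8 crossings, <D> = A^-16 + 2A^-8 - A^-4 + 2 - A^4 + A^8, w = -4]
key observation: all 2 diagrams share one V(t), hence one class


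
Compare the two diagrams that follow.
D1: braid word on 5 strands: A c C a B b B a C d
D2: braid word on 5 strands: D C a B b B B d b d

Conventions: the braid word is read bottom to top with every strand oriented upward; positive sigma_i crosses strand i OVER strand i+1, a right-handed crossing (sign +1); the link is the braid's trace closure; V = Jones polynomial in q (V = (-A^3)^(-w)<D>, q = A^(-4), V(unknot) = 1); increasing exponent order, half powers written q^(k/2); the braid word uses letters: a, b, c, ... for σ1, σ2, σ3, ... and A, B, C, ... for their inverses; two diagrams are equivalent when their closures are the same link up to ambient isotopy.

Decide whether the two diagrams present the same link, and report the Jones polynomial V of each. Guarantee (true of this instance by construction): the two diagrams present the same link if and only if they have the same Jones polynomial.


equivalent: yes
D1 (bracket 1; 10 crossings at w = 0): V = 1
D2 (bracket 1; 10 crossings at w = 0): V = 1
key observation: all 2 diagrams share one V(q), hence one class


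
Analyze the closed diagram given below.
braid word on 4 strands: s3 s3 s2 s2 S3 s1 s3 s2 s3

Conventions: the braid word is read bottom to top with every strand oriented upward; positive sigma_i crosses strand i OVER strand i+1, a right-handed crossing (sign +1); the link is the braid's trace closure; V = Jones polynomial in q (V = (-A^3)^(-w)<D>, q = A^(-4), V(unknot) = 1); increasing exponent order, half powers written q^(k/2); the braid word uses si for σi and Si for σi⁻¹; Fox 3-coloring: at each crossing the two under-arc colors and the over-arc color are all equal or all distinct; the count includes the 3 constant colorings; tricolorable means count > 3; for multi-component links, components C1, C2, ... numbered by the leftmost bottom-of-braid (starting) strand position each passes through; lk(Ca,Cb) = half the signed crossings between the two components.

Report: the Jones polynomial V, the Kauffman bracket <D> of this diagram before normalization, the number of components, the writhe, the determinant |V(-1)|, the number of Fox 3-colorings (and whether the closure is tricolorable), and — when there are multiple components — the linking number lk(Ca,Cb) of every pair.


Jones polynomial: V(q) = q^2 + 2q^4 - 2q^5 + q^6 - 2q^7 + q^8
<D> = -A^-11 + 2A^-7 - A^-3 + 2A - 2A^5 - A^13; writhe +7
components 1, writhe +7 (9 crossings)
3-colorings: 27 of 3^9, det 9 — tricolorable
note: det 9 = |V(-1)|; divisible by 3, so tricolorable


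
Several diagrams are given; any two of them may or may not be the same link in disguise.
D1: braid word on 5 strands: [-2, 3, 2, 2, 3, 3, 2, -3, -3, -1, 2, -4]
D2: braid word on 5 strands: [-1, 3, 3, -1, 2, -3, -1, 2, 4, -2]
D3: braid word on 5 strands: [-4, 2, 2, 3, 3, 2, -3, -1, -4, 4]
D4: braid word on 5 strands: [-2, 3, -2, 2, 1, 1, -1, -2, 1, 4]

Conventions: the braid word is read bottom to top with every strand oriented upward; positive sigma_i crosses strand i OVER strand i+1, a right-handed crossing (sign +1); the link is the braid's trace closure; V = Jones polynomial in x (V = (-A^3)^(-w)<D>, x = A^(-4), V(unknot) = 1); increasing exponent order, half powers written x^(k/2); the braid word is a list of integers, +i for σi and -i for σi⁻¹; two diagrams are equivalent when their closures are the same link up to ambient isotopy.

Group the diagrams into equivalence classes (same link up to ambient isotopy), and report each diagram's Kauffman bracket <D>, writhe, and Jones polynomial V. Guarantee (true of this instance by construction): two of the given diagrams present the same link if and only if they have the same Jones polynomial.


grouping into links: {D1, D3} | {D2} | {D4}
V(D1) = x - x^2 + 2x^3 - x^4 + x^5 - x^6  (w +2, c 12, <D> = -A^-18 + A^-14 - A^-10 + 2A^-6 - A^-2 + A^2)
V(D2) = -x^-4 + x^-3 + x^-1  [10 crossings, <D> = A^4 + A^12 - A^16, w = 0]
D3 (bracket -A^-18 + A^-14 - A^-10 + 2A^-6 - A^-2 + A^2; 10 crossings at w = +2): V = x - x^2 + 2x^3 - x^4 + x^5 - x^6
V(D4) = x^-2 - x^-1 + 1 - x + x^2  [10 crossings, <D> = A^-2 - A^2 + A^6 - A^10 + A^14, w = +2]
why: 3 classes among 4 diagrams; unequal V(x) rules out equality


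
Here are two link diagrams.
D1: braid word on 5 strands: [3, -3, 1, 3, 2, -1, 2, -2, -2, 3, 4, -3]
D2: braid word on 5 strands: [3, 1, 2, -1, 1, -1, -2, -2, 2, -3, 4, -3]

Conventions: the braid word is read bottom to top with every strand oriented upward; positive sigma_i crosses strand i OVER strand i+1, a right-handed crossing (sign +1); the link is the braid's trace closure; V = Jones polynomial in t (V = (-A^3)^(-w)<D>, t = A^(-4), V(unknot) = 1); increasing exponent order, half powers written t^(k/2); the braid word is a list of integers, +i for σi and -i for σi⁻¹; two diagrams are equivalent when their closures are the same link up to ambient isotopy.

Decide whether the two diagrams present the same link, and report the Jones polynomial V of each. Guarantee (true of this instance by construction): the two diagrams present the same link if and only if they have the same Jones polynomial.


same link: yes
V(D1) = 1  [12 crossings, <D> = A^6, w = +2]
V(D2) = 1  (w 0, c 12, <D> = 1)
note: all 2 diagrams share one V(t), hence one class


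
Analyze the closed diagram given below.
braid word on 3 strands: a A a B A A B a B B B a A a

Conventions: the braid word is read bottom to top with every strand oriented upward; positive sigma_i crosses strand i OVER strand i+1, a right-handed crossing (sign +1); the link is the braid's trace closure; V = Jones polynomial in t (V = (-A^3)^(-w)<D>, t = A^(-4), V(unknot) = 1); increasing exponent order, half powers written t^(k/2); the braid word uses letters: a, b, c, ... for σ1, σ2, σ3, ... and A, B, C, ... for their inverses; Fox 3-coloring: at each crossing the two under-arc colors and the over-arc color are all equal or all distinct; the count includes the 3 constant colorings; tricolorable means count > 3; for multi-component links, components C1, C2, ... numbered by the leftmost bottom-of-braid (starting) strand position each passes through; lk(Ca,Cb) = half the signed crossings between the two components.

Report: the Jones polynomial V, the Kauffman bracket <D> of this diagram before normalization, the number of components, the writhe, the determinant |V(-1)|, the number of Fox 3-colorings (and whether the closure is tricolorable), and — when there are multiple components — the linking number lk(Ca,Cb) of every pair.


V = -t^-8 + t^-7 - 2t^-6 + 3t^-5 - 3t^-4 + 4t^-3 - 2t^-2 + 2t^-1 - 1
<D> = -A^-12 + 2A^-8 - 2A^-4 + 4 - 3A^4 + 3A^8 - 2A^12 + A^16 - A^20 (w = -4)
1 component over 14 crossings, w = -4
3 Fox colorings among 3^14, |V(-1)| = 19: not tricolorable
why: the span of V is 8, forcing >= 8 crossings in any diagram


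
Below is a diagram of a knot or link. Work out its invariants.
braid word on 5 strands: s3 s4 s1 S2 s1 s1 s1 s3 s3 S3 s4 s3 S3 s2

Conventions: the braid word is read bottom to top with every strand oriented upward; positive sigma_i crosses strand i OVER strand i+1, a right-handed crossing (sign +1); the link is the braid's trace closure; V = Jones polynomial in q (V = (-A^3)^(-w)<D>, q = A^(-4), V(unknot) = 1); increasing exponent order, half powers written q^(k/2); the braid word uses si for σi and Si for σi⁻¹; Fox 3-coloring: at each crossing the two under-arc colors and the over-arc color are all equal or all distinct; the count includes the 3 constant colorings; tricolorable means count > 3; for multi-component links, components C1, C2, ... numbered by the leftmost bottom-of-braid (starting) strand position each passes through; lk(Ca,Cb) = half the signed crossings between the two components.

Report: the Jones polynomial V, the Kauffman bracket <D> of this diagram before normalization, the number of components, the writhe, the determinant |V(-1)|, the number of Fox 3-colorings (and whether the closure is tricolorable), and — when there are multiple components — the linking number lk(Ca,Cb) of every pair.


V(q) = q^2 - q^3 + 3q^4 - 3q^5 + 3q^6 - 3q^7 + 2q^8 - q^9
bracket: -A^-12 + 2A^-8 - 3A^-4 + 3 - 3A^4 + 3A^8 - A^12 + A^16, w = +8
1 component, writhe +8, over 14 crossings
det 17, colorings 3 of 3^14 — not tricolorable
observation: free reduction leaves σ3 σ4 σ1 σ2⁻¹ σ1 σ1 σ1 σ3 σ4 σ2 of the original 14 letters


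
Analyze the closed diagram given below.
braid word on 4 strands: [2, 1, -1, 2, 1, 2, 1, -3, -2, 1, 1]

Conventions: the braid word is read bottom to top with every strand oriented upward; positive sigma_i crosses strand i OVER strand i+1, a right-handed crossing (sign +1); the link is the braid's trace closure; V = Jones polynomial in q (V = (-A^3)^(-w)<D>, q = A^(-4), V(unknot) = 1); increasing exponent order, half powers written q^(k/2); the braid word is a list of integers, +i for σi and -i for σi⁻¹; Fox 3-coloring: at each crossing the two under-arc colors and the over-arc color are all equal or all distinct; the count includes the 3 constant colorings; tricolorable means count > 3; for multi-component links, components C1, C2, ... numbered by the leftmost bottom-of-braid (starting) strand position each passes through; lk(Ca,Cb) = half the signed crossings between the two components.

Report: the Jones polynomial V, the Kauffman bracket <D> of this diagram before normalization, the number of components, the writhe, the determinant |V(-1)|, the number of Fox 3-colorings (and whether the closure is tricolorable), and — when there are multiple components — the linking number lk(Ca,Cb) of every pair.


Jones polynomial: V(q) = q^2 + 2q^4 - 2q^5 + q^6 - 2q^7 + q^8
<D> = -A^-17 + 2A^-13 - A^-9 + 2A^-5 - 2A^-1 - A^7; writhe +5
components 1, writhe +5 (11 crossings)
3-colorings: 27 of 3^11, det 9 — tricolorable
note: free reduction leaves σ2 σ2 σ1 σ2 σ1 σ3⁻¹ σ2⁻¹ σ1 σ1 of the original 11 letters


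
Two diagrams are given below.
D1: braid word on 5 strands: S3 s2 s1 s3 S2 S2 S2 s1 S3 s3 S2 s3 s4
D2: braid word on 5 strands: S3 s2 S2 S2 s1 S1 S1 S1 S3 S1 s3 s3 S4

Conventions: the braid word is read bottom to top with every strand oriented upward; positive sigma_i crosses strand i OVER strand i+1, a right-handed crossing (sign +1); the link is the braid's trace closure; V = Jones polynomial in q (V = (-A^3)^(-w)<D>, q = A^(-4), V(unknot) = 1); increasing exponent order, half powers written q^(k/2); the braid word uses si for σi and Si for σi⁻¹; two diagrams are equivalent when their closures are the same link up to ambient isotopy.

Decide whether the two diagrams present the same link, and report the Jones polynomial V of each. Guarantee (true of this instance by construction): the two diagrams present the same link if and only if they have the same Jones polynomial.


equivalent: no
V(D1) = q^(-7/2) - q^(-5/2) + q^(-3/2) - 2q^(-1/2) - q^(3/2)  (w +1, c 13, <D> = A^-3 + 2A^5 - A^9 + A^13 - A^17)
D2 (bracket A^-13 + A^-9 + A^-5 - A^3; 13 crossings at w = -5): V = q^(-9/2) - q^(-5/2) - q^(-3/2) - q^(-1/2)
why: 2 classes among 2 diagrams; unequal V(q) rules out equality


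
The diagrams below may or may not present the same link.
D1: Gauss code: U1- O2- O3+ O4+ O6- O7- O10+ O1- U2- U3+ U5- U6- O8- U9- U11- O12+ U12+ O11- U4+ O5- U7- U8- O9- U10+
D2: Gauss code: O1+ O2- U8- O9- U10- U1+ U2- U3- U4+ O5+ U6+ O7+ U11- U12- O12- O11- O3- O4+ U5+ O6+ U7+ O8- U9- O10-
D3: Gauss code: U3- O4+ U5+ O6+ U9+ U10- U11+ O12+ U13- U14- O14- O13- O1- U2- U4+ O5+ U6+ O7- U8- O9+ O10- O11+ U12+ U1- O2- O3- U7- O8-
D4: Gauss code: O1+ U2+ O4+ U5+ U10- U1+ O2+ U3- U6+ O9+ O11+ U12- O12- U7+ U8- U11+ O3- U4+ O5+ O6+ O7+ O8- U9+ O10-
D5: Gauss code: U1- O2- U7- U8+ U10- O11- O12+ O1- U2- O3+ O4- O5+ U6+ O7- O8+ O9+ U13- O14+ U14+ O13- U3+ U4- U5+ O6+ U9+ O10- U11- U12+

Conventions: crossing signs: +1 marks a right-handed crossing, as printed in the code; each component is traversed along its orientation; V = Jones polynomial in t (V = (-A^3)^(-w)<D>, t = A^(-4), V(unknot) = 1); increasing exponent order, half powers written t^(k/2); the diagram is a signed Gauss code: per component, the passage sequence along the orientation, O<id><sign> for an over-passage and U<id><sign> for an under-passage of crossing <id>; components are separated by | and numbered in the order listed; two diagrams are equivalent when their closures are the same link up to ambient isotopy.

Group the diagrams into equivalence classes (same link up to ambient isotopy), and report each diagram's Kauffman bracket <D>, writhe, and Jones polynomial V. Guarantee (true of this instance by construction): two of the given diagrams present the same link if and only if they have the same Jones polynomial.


grouping into links: {D1} | {D2, D3, D5} | {D4}
V(D1) = -t^-4 + t^-3 + t^-1  (w -4, c 12, <D> = A^-8 + 1 - A^4)
D2 (bracket -A^-18 + A^-14 - A^-10 + 3A^-6 - A^-2 + A^2 - A^6; 12 crossings at w = -2): V = -t^-3 + t^-2 - t^-1 + 3 - t + t^2 - t^3
V(D3) = -t^-3 + t^-2 - t^-1 + 3 - t + t^2 - t^3  (w -2, c 14, <D> = -A^-18 + A^-14 - A^-10 + 3A^-6 - A^-2 + A^2 - A^6)
V(D4) = t - t^2 + 2t^3 - t^4 + t^5 - t^6  [12 crossings, <D> = -A^-12 + A^-8 - A^-4 + 2 - A^4 + A^8, w = +4]
V(D5) = -t^-3 + t^-2 - t^-1 + 3 - t + t^2 - t^3  [14 crossings, <D> = -A^-12 + A^-8 - A^-4 + 3 - A^4 + A^8 - A^12, w = 0]
key observation: 3 values of V(t) split the 5 diagrams


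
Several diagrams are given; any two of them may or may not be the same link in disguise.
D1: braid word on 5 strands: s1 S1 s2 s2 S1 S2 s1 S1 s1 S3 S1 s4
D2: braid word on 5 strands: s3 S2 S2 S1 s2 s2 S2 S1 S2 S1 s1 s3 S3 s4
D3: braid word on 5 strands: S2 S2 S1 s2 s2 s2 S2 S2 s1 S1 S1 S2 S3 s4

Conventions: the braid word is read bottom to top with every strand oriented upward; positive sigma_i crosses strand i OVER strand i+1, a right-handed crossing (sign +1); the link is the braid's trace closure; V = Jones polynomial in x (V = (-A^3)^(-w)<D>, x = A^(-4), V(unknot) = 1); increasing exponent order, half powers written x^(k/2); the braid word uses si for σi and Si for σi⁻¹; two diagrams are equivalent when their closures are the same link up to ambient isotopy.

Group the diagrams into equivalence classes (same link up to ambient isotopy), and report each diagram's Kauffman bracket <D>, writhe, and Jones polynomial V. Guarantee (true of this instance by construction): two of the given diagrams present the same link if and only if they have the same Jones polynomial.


grouping into links: {D1} | {D2, D3}
V(D1) = 1  (w 0, c 12, <D> = 1)
V(D2) = -x^-6 + x^-5 - x^-4 + 2x^-3 - x^-2 + x^-1  (w -2, c 14, <D> = A^-2 - A^2 + 2A^6 - A^10 + A^14 - A^18)
D3 (bracket A^-8 - A^-4 + 2 - A^4 + A^8 - A^12; 14 crossings at w = -4): V = -x^-6 + x^-5 - x^-4 + 2x^-3 - x^-2 + x^-1
why: 2 values of V(x) split the 3 diagrams


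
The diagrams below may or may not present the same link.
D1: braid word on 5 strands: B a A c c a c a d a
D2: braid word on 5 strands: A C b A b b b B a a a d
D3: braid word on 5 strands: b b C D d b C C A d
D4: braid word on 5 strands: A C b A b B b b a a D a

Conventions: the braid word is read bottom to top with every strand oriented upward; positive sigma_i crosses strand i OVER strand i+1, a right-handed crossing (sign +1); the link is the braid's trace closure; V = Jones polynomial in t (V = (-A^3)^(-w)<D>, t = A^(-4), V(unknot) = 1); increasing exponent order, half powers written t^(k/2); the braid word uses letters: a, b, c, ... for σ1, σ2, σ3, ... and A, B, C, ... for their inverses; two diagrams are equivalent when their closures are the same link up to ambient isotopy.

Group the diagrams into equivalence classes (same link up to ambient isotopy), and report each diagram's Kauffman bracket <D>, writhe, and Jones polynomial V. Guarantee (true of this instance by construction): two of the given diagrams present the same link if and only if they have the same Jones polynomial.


equivalence classes: {D1} | {D2, D4} | {D3}
D1 (bracket A^-14 - 2A^-10 + A^-6 - 2A^-2 + 2A^2 + A^10; 10 crossings at w = +6): V = t^2 + 2t^4 - 2t^5 + t^6 - 2t^7 + t^8
D2 (bracket -A^-12 + A^-8 - A^-4 + 2 - A^4 + A^8; 12 crossings at w = +4): V = t - t^2 + 2t^3 - t^4 + t^5 - t^6
V(D3) = -t^-3 + 2t^-2 - 2t^-1 + 3 - 2t + 2t^2 - t^3  (w 0, c 10, <D> = -A^-12 + 2A^-8 - 2A^-4 + 3 - 2A^4 + 2A^8 - A^12)
V(D4) = t - t^2 + 2t^3 - t^4 + t^5 - t^6  [12 crossings, <D> = -A^-18 + A^-14 - A^-10 + 2A^-6 - A^-2 + A^2, w = +2]
key observation: 3 classes among 4 diagrams; unequal V(t) rules out equality


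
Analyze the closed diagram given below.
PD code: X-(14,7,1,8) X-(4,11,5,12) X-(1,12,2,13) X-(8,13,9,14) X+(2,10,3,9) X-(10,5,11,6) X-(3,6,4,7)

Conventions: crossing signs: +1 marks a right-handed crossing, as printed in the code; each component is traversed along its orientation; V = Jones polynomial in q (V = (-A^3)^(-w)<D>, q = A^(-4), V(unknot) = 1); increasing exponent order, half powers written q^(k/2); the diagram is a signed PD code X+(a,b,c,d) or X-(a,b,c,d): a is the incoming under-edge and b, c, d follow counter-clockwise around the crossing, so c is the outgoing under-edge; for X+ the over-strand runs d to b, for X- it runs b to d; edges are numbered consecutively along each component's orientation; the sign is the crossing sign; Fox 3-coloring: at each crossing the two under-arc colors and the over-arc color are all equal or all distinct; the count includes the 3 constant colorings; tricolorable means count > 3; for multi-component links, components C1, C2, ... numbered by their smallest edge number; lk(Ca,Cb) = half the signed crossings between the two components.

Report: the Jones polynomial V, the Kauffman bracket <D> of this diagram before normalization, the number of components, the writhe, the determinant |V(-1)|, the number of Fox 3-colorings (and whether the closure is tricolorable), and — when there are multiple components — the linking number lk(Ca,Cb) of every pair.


V = -q^-4 + q^-3 + q^-1
<D> = -A^-11 - A^-3 + A (w = -5)
1 component over 7 crossings, w = -5
9 Fox colorings among 3^7, |V(-1)| = 3: tricolorable
why: |V(-1)| = 3: so tricolorable, since 3 divides 3


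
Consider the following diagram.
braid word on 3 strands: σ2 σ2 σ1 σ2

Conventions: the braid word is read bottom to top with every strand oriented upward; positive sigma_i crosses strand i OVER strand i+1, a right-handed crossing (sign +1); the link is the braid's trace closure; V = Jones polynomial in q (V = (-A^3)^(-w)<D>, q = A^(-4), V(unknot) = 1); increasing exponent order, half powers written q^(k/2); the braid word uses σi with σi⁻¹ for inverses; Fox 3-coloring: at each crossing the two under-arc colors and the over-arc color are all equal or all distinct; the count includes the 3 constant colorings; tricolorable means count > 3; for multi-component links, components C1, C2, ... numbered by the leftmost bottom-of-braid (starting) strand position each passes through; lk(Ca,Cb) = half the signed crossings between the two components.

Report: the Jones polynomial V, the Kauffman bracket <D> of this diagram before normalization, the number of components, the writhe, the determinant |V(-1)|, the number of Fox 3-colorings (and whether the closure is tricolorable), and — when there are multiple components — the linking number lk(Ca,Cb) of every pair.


V(q) = q + q^3 - q^4
bracket: -A^-4 + 1 + A^8, w = +4
1 component, writhe +4, over 4 crossings
det 3, colorings 9 of 3^4 — tricolorable
observation: w = +4 shifts under R1 moves; the (-A^3)^(-4) factor cancels that in V


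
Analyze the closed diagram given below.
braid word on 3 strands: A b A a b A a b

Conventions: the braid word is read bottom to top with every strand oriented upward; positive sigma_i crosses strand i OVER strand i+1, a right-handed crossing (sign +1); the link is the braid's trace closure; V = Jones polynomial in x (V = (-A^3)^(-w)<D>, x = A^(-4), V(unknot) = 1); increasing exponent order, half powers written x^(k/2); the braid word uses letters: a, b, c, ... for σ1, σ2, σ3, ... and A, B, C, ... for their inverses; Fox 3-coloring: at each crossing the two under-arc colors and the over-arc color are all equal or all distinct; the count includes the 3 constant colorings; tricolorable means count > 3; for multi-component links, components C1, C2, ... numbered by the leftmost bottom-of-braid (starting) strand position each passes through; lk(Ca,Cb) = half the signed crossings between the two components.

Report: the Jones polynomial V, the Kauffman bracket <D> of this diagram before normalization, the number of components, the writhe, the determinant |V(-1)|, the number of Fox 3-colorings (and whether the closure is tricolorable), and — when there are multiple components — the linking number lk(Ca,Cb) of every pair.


V(x) = x + x^3 - x^4
bracket: -A^-10 + A^-6 + A^2, w = +2
1 component, writhe +2, over 8 crossings
det 3, colorings 9 of 3^8 — tricolorable
observation: |V(-1)| = 3: so tricolorable, since 3 divides 3


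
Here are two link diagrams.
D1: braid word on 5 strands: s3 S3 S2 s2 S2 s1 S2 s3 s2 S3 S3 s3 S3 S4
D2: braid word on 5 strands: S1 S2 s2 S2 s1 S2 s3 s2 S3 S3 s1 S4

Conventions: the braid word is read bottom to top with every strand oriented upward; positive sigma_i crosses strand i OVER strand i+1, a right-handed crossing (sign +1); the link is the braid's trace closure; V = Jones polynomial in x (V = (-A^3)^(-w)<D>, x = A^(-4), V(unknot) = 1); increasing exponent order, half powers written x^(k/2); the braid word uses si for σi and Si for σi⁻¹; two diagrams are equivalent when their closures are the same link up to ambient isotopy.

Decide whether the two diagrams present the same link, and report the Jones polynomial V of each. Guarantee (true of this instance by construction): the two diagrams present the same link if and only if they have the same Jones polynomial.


same link: yes
V(D1) = -x^-4 + x^-3 + x^-1  [14 crossings, <D> = A^-2 + A^6 - A^10, w = -2]
D2 (bracket A^-2 + A^6 - A^10; 12 crossings at w = -2): V = -x^-4 + x^-3 + x^-1
note: one V(x) for all 2 diagrams — one class (guaranteed)


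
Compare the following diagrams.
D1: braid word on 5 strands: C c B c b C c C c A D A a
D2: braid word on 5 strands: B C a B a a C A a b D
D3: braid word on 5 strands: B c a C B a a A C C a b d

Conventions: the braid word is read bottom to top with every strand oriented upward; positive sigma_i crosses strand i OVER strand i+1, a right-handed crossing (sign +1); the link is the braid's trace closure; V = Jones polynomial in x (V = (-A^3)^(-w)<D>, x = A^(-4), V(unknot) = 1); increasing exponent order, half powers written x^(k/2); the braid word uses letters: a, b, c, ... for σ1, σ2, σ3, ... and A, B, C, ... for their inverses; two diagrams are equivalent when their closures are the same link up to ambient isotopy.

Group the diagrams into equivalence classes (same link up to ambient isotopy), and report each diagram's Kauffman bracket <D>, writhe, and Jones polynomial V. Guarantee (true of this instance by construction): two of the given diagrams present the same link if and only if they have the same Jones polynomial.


classes: {D1} | {D2, D3}
V(D1) = -x^(-1/2) - x^(1/2)  [13 crossings, <D> = A^-5 + A^-1, w = -1]
V(D2) = -x^(-3/2) - 2x^(1/2) + x^(3/2) - x^(5/2) + x^(7/2)  [11 crossings, <D> = -A^-17 + A^-13 - A^-9 + 2A^-5 + A^3, w = -1]
V(D3) = -x^(-3/2) - 2x^(1/2) + x^(3/2) - x^(5/2) + x^(7/2)  [13 crossings, <D> = -A^-11 + A^-7 - A^-3 + 2A + A^9, w = +1]
note: 2 classes among 3 diagrams; unequal V(x) rules out equality


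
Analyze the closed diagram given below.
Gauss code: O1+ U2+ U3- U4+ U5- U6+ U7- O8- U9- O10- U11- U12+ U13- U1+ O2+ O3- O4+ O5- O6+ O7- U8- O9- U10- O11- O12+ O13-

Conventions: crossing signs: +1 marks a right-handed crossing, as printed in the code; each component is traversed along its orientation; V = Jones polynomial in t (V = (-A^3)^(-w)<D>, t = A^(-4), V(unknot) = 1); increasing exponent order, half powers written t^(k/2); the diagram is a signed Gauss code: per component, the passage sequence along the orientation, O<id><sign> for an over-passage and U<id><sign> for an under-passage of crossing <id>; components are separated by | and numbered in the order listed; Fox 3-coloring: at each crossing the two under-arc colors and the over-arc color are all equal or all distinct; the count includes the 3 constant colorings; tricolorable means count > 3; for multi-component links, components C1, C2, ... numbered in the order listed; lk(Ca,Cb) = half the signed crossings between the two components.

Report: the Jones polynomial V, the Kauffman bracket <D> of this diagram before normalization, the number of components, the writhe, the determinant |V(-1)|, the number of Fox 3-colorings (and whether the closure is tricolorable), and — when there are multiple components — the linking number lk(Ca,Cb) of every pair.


Jones polynomial: V(t) = -t^-4 + t^-3 + t^-1
<D> = -A^-5 - A^3 + A^7; writhe -3
components 1, writhe -3 (13 crossings)
3-colorings: 9 of 3^13, det 3 — tricolorable
note: V spans 3 powers of t: at least 3 crossings in any diagram


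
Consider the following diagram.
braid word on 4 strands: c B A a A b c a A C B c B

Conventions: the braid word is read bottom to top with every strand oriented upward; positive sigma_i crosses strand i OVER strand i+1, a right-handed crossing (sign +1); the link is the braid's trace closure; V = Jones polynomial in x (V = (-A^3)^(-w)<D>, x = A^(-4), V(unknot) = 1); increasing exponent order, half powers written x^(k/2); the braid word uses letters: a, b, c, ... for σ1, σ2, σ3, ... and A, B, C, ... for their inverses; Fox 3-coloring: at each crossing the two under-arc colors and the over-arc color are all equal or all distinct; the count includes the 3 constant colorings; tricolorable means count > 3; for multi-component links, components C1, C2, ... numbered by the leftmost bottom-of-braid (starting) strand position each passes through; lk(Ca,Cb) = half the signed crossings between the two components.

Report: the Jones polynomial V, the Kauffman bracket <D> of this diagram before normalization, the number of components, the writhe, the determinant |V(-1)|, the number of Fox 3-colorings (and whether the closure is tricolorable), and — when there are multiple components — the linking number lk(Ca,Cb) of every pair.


V = x^-2 - x^-1 + 1 - x + x^2
<D> = -A^-11 + A^-7 - A^-3 + A - A^5 (w = -1)
1 component over 13 crossings, w = -1
3 Fox colorings among 3^13, |V(-1)| = 5: not tricolorable
why: palindromic: swapping x for 1/x fixes V


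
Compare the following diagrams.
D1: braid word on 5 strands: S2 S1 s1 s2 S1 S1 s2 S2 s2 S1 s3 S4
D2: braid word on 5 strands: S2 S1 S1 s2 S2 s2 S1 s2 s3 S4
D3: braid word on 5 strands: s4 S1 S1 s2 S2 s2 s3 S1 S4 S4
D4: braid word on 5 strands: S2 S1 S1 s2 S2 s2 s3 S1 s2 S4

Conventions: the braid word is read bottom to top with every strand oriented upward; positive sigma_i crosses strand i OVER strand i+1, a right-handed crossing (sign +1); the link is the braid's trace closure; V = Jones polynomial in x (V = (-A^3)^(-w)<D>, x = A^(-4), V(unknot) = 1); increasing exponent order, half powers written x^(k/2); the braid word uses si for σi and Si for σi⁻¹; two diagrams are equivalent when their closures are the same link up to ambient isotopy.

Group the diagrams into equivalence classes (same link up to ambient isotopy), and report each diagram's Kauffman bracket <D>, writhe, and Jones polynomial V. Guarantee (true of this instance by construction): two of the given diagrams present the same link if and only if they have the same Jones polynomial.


equivalence classes: {D1, D2, D3, D4}
D1 (bracket A^-2 + A^6 - A^10; 12 crossings at w = -2): V = -x^-4 + x^-3 + x^-1
D2 (bracket A^-2 + A^6 - A^10; 10 crossings at w = -2): V = -x^-4 + x^-3 + x^-1
D3 (bracket A^-2 + A^6 - A^10; 10 crossings at w = -2): V = -x^-4 + x^-3 + x^-1
V(D4) = -x^-4 + x^-3 + x^-1  (w -2, c 10, <D> = A^-2 + A^6 - A^10)
key observation: all 4 diagrams share one V(x), hence one class
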